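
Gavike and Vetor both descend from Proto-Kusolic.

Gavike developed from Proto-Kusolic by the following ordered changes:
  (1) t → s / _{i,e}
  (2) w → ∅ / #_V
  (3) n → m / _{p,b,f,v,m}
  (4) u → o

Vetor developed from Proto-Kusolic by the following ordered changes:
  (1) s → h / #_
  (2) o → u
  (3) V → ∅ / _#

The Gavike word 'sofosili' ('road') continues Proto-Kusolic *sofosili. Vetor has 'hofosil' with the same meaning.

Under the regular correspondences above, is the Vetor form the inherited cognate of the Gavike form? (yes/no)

no

Derive the expected Vetor reflex of *sofosili:
Vetor: *sofosili > hofosili > hufusili > hufusil  (by debuccalisation, vowel merger, apocope)
The regular Vetor reflex would be 'hufusil', but the attested form is 'hofosil'. The correspondence is irregular, so they are not cognates (the Vetor form has a different source).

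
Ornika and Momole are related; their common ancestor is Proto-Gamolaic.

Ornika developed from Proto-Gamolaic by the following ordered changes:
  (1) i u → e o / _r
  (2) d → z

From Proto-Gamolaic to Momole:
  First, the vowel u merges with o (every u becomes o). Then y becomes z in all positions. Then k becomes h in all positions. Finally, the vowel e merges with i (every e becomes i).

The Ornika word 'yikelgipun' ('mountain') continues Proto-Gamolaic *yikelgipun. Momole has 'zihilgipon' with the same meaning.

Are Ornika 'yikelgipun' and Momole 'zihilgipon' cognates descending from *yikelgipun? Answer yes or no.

Derive the expected Momole reflex of *yikelgipun:
Momole: *yikelgipun
  yikelgipun → yikelgipon   [vowel merger]
  yikelgipon → zikelgipon   [unconditioned shift]
  zikelgipon → zihelgipon   [unconditioned shift]
  zihelgipon → zihilgipon   [vowel merger]
  giving Momole zihilgipon.
Momole 'zihilgipon' matches the regular reflex exactly, so the pair is cognate.

yes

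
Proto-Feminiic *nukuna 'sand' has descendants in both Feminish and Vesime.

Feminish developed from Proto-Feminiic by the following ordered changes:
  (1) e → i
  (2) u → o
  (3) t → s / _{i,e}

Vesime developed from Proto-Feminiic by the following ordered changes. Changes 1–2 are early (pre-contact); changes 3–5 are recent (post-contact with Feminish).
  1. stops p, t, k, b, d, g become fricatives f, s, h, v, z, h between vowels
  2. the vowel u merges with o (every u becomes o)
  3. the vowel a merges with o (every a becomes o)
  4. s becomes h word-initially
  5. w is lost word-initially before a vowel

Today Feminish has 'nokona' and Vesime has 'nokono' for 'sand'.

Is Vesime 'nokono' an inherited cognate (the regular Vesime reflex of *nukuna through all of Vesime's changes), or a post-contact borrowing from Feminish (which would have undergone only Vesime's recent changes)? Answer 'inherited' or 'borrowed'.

If inherited, *nukuna would pass through all of Vesime's changes:
Vesime: *nukuna > nuhuna > nohona > nohono  (by intervocalic lenition, vowel merger, vowel merger)
If borrowed from Feminish 'nokona' after the early changes, it would undergo only the recent ones:
  rule 3 (vowel merger): nokona → nokono
  rule 4 (debuccalisation): no change (nokono)
  rule 5 (glide loss): no change (nokono)
  ⇒ as a loan: nokono
Vesime 'nokono' matches the loan outcome 'nokono', not the inherited 'nohono' — it skipped the early Vesime changes, so it was borrowed from Feminish.

borrowed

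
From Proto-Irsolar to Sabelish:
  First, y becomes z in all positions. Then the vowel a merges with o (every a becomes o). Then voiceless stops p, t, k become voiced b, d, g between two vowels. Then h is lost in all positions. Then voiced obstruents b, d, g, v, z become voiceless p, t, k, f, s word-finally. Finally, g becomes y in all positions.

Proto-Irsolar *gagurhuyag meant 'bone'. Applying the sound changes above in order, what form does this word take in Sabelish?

Sabelish: *gagurhuyag > gagurhuzag > gogurhuzog > goguruzog > goguruzok > yoyuruzok  (by unconditioned shift, vowel merger, h-loss, final devoicing, unconditioned shift)

yoyuruzok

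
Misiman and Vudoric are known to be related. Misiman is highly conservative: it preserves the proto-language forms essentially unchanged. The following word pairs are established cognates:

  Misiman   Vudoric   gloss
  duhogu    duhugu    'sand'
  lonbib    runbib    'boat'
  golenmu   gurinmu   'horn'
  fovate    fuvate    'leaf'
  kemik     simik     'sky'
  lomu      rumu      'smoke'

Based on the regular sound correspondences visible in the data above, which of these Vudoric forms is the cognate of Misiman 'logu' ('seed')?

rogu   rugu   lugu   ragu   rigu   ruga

lonbib ~ runbib, lomu ~ rumu — Misiman l corresponds to Vudoric r word-initially before a back vowel.
duhogu ~ duhugu, golenmu ~ gurinmu — Misiman o corresponds to Vudoric u after a consonant, before a consonant other than r, m, n, p, b, f, v.
Applying these to Misiman 'logu':
  logu → rogu   (l→r word-initially before a back vowel)
  rogu → rugu   (o→u after a consonant, before a consonant other than r, m, n, p, b, f, v)
So the Vudoric cognate is 'rugu'.

rugu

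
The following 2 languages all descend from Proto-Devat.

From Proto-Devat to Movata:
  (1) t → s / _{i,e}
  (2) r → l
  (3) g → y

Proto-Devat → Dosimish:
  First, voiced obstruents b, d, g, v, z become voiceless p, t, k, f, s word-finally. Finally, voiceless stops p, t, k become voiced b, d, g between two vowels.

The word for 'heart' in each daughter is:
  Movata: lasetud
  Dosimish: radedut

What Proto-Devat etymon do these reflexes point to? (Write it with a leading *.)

*ratetud

Position 7: Movata has d, Dosimish has t. Movata preserves d here (none of its changes turn any other segment into d), so the proto-segment is *d.
Position 3: Movata has s, Dosimish has d. Taking the neighbouring segments as reconstructed: Movata s could go back to *t or *s; Dosimish d could go back to *t or *d — the one source consistent with every daughter is *t.
Position 1: Movata has l, Dosimish has r. Dosimish preserves r here (none of its changes turn any other segment into r), so the proto-segment is *r.
Continuing position by position gives *ratetud; check it forward:
Movata: start from *ratetud.
  rule 1 (palatalisation): ratetud → rasetud
  rule 2 (unconditioned shift): rasetud → lasetud
  rule 3: no change — lasetud
  ⇒ Movata lasetud
Dosimish: start from *ratetud.
  rule 1 (final devoicing): ratetud → ratetut
  rule 2 (intervocalic voicing): ratetut → radedut
  ⇒ Dosimish radedut
No other proto-form is consistent with every reflex, so the reconstruction is *ratetud.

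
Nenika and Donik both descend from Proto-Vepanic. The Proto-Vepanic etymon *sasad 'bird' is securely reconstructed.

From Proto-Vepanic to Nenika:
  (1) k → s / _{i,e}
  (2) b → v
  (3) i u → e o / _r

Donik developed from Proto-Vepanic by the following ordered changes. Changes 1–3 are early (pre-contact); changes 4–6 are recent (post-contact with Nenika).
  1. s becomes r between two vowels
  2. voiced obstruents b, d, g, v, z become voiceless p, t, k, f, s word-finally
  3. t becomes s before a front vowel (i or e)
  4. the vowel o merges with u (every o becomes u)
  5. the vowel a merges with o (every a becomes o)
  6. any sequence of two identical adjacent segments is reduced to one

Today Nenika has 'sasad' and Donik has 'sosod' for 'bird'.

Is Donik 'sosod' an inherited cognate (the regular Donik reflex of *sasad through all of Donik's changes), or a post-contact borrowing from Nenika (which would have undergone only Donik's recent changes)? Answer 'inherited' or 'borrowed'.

If inherited, *sasad would pass through all of Donik's changes:
Donik: *sasad
  sasad → sarad   [rhotacism]
  sarad → sarat   [final devoicing]
  sarat (rule 3 does not apply)
  sarat (rule 4 does not apply)
  sarat → sorot   [vowel merger]
  sorot (rule 6 does not apply)
  giving Donik sorot.
If borrowed from Nenika 'sasad' after the early changes, it would undergo only the recent ones:
  rule 4 (vowel merger): no change (sasad)
  rule 5 (vowel merger): sasad → sosod
  rule 6 (degemination): no change (sosod)
  ⇒ as a loan: sosod
Donik 'sosod' matches the loan outcome 'sosod', not the inherited 'sorot' — it skipped the early Donik changes, so it was borrowed from Nenika.

borrowed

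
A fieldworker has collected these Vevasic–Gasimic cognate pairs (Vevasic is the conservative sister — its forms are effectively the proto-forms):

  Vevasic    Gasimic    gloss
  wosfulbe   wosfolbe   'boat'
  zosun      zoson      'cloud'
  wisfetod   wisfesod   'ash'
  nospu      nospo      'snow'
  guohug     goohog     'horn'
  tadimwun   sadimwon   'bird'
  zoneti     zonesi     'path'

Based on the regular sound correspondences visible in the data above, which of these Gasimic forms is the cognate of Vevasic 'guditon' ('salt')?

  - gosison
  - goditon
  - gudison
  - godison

wosfulbe ~ wosfolbe, guohug ~ goohog — Vevasic u corresponds to Gasimic o after a consonant, before a consonant other than r, m, n, p, b, f, v.
wisfetod ~ wisfesod — Vevasic t corresponds to Gasimic s between vowels (before a back vowel).
Applying these to Vevasic 'guditon':
  guditon → goditon   (u→o after a consonant, before a consonant other than r, m, n, p, b, f, v)
  goditon → godison   (t→s between vowels (before a back vowel))
So the Gasimic cognate is 'godison'.

godison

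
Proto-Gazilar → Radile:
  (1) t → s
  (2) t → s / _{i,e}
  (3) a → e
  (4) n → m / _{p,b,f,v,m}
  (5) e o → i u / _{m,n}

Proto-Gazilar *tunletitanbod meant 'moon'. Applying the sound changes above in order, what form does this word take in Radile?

sunlesisimbod

Radile: *tunletitanbod
  tunletitanbod → sunlesisanbod   [unconditioned shift]
  sunlesisanbod (rule 2 does not apply)
  sunlesisanbod → sunlesisenbod   [vowel merger]
  sunlesisenbod → sunlesisembod   [nasal place assimilation]
  sunlesisembod → sunlesisimbod   [pre-nasal raising]
  giving Radile sunlesisimbod.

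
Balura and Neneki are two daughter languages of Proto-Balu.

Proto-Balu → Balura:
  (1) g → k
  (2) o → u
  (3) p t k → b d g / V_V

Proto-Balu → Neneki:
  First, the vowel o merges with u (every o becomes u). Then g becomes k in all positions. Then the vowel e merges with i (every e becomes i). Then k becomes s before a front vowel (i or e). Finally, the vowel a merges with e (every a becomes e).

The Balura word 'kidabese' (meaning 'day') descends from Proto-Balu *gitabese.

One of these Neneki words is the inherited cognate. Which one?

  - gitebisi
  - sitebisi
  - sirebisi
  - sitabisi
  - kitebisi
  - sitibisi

sitebisi

Neneki: *gitabese > kitabese > kitabisi > sitabisi > sitebisi  (by unconditioned shift, vowel merger, palatalisation, vowel merger)
Only 'sitebisi' matches the regular Neneki development of *gitabese.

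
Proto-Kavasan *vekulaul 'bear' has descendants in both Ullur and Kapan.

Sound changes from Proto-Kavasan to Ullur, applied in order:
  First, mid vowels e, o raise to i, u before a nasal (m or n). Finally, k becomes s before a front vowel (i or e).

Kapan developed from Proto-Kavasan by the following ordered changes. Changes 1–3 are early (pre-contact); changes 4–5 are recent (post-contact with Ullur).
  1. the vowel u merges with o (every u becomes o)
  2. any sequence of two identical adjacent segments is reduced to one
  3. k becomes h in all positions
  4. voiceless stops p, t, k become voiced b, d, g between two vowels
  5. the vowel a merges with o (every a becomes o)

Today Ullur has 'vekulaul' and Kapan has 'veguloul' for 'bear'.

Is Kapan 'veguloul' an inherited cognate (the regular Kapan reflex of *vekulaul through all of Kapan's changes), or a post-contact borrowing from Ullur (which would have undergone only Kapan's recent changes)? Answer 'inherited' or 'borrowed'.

borrowed

If inherited, *vekulaul would pass through all of Kapan's changes:
Kapan: start from *vekulaul.
  rule 1 (vowel merger): vekulaul → vekolaol
  rule 2: no change — vekolaol
  rule 3 (unconditioned shift): vekolaol → veholaol
  rule 4: no change — veholaol
  rule 5 (vowel merger): veholaol → veholool
  ⇒ Kapan veholool
If borrowed from Ullur 'vekulaul' after the early changes, it would undergo only the recent ones:
  rule 4 (intervocalic voicing): vekulaul → vegulaul
  rule 5 (vowel merger): vegulaul → veguloul
  ⇒ as a loan: veguloul
Kapan 'veguloul' matches the loan outcome 'veguloul', not the inherited 'veholool' — it skipped the early Kapan changes, so it was borrowed from Ullur.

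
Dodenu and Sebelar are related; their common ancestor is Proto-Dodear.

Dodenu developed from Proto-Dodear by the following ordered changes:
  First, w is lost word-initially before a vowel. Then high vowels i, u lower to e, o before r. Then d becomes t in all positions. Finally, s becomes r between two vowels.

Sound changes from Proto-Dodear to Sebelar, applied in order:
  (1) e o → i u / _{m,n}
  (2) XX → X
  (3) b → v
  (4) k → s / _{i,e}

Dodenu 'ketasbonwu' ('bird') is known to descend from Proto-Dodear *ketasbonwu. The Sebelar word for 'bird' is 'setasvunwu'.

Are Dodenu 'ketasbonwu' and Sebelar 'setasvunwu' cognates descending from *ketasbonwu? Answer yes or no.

yes

Derive the expected Sebelar reflex of *ketasbonwu:
Sebelar: *ketasbonwu > ketasbunwu > ketasvunwu > setasvunwu  (by pre-nasal raising, unconditioned shift, palatalisation)
Sebelar 'setasvunwu' matches the regular reflex exactly, so the pair is cognate.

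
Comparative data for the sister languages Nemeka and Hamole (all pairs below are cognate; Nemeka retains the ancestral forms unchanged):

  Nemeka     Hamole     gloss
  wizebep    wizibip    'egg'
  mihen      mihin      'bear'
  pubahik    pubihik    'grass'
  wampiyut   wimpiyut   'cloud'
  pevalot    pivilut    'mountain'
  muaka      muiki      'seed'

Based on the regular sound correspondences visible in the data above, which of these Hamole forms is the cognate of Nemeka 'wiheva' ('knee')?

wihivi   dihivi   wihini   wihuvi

wihivi

pevalot ~ pivilut — Nemeka e corresponds to Hamole i after a consonant, before a labial obstruent.
muaka ~ muiki — Nemeka a corresponds to Hamole i word-finally.
Applying these to Nemeka 'wiheva':
  wiheva → wihiva   (e→i after a consonant, before a labial obstruent)
  wihiva → wihivi   (a→i word-finally)
So the Hamole cognate is 'wihivi'.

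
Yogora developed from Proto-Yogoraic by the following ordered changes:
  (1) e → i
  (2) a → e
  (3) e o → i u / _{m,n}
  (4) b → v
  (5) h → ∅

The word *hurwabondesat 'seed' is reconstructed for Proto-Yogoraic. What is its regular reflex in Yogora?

Yogora: *hurwabondesat > hurwabondisat > hurwebondiset > hurwebundiset > hurwevundiset > urwevundiset  (by vowel merger, vowel merger, pre-nasal raising, unconditioned shift, h-loss)

urwevundiset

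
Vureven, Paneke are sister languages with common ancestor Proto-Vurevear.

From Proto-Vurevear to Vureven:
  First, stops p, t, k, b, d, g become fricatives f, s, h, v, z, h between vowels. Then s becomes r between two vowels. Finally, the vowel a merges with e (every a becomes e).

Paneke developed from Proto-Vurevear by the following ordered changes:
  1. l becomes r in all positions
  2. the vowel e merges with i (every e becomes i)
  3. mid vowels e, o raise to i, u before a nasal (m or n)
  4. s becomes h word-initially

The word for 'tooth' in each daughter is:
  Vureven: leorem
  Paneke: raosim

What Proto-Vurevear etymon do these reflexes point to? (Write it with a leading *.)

Position 2: Vureven has e, Paneke has a. Paneke preserves a here (none of its changes turn any other segment into a), so the proto-segment is *a.
Position 4: Vureven has r, Paneke has s. Paneke preserves s here (none of its changes turn any other segment into s), so the proto-segment is *s.
Continuing position by position gives *laosem; check it forward:
Vureven: start from *laosem.
  rule 1: no change — laosem
  rule 2 (rhotacism): laosem → laorem
  rule 3 (vowel merger): laorem → leorem
  ⇒ Vureven leorem
Paneke: *laosem
  laosem → raosem   [unconditioned shift]
  raosem → raosim   [vowel merger]
  raosim (rule 3 does not apply)
  raosim (rule 4 does not apply)
  giving Paneke raosim.
*laosem is the unique common source.

*laosem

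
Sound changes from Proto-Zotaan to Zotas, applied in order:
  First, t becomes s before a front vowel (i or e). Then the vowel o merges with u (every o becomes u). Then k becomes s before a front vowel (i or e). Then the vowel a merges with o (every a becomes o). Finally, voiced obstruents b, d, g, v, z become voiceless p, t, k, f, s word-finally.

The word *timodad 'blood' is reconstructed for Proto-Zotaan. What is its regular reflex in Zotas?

simudot

Zotas: start from *timodad.
  rule 1 (palatalisation): timodad → simodad
  rule 2 (vowel merger): simodad → simudad
  rule 3: no change — simudad
  rule 4 (vowel merger): simudad → simudod
  rule 5 (final devoicing): simudod → simudot
  ⇒ Zotas simudot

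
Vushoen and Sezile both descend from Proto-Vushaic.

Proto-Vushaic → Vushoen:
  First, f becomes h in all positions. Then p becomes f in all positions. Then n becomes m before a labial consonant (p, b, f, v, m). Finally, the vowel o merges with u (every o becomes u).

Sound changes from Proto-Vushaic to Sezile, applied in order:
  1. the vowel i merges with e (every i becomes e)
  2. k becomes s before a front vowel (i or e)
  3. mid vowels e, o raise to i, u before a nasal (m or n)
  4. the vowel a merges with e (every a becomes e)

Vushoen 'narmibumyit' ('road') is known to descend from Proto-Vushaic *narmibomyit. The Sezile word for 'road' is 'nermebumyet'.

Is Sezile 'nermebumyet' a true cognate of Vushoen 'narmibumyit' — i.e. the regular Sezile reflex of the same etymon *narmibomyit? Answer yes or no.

yes

Derive the expected Sezile reflex of *narmibomyit:
Sezile: *narmibomyit
  narmibomyit → narmebomyet   [vowel merger]
  narmebomyet (rule 2 does not apply)
  narmebomyet → narmebumyet   [pre-nasal raising]
  narmebumyet → nermebumyet   [vowel merger]
  giving Sezile nermebumyet.
Sezile 'nermebumyet' matches the regular reflex exactly, so the pair is cognate.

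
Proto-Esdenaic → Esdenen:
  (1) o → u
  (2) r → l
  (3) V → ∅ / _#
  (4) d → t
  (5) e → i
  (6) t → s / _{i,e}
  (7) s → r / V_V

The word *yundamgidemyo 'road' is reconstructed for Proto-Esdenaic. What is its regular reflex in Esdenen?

Esdenen: *yundamgidemyo > yundamgidemyu > yundamgidemy > yuntamgitemy > yuntamgitimy > yuntamgisimy > yuntamgirimy  (by vowel merger, apocope, unconditioned shift, vowel merger, palatalisation, rhotacism)

yuntamgirimy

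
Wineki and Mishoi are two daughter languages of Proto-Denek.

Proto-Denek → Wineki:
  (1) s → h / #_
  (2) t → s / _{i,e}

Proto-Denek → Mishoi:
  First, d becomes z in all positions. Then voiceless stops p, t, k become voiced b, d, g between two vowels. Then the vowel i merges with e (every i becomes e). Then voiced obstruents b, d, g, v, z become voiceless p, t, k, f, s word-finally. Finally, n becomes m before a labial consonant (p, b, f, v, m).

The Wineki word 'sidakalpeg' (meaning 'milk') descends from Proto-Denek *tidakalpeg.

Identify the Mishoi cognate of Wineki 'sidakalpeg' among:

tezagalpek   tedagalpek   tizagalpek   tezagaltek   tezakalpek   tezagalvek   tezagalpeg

tezagalpek

Mishoi: start from *tidakalpeg.
  rule 1 (unconditioned shift): tidakalpeg → tizakalpeg
  rule 2 (intervocalic voicing): tizakalpeg → tizagalpeg
  rule 3 (vowel merger): tizagalpeg → tezagalpeg
  rule 4 (final devoicing): tezagalpeg → tezagalpek
  rule 5: no change — tezagalpek
  ⇒ Mishoi tezagalpek
Among the options, 'tezagalpek' alone shows every Mishoi change applied in order.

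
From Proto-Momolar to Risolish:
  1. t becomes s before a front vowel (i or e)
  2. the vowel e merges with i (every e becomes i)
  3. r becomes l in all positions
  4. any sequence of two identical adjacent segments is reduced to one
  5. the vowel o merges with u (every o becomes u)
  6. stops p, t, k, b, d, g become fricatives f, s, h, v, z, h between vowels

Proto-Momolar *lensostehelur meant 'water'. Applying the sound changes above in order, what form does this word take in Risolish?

Risolish: *lensostehelur
  lensostehelur → lensossehelur   [palatalisation]
  lensossehelur → linsossihilur   [vowel merger]
  linsossihilur → linsossihilul   [unconditioned shift]
  linsossihilul → linsosihilul   [degemination]
  linsosihilul → linsusihilul   [vowel merger]
  linsusihilul (rule 6 does not apply)
  giving Risolish linsusihilul.

linsusihilul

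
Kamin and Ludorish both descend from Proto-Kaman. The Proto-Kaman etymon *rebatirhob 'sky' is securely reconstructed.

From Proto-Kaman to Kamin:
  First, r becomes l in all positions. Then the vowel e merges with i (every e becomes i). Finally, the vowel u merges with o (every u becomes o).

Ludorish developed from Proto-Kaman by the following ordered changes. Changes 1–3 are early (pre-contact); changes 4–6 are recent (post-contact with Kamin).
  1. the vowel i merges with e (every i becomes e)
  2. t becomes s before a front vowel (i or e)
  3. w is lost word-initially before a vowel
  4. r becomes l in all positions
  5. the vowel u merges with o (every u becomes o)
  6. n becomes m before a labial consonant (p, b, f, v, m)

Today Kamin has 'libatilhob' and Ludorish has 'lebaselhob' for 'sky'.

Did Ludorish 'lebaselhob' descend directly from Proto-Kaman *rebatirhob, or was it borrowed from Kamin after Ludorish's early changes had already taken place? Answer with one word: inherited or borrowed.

If inherited, *rebatirhob would pass through all of Ludorish's changes:
Ludorish: start from *rebatirhob.
  rule 1 (vowel merger): rebatirhob → rebaterhob
  rule 2 (palatalisation): rebaterhob → rebaserhob
  rule 3: no change — rebaserhob
  rule 4 (unconditioned shift): rebaserhob → lebaselhob
  rule 5: no change — lebaselhob
  rule 6: no change — lebaselhob
  ⇒ Ludorish lebaselhob
If borrowed from Kamin 'libatilhob' after the early changes, it would undergo only the recent ones:
  rule 4 (unconditioned shift): no change (libatilhob)
  rule 5 (vowel merger): no change (libatilhob)
  rule 6 (nasal place assimilation): no change (libatilhob)
  ⇒ as a loan: libatilhob
Ludorish 'lebaselhob' matches the inherited outcome exactly, so it is an inherited cognate, not a loan.

inherited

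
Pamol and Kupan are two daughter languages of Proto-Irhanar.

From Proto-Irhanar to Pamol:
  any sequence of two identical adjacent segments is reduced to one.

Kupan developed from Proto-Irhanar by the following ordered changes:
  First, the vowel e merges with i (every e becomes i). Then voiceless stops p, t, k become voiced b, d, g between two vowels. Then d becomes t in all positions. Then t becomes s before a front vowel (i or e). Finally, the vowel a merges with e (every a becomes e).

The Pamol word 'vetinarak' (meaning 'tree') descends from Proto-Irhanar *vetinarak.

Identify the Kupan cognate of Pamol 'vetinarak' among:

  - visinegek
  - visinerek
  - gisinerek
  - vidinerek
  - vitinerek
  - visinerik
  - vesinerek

Kupan: *vetinarak > vitinarak > vidinarak > vitinarak > visinarak > visinerek  (by vowel merger, intervocalic voicing, unconditioned shift, palatalisation, vowel merger)
Only 'visinerek' matches the regular Kupan development of *vetinarak.

visinerek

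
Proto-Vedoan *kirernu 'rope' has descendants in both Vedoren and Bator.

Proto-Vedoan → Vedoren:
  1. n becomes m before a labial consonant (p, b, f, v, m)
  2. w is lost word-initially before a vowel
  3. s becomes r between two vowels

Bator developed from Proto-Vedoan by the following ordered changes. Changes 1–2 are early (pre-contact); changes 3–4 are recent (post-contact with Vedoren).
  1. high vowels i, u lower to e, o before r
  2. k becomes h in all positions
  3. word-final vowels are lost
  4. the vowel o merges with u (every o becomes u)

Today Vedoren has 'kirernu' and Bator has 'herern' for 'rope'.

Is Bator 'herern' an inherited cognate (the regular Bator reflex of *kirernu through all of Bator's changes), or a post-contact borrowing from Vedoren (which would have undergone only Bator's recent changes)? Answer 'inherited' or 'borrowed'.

inherited

If inherited, *kirernu would pass through all of Bator's changes:
Bator: *kirernu > kerernu > herernu > herern  (by pre-rhotic lowering, unconditioned shift, apocope)
If borrowed from Vedoren 'kirernu' after the early changes, it would undergo only the recent ones:
  rule 3 (apocope): kirernu → kirern
  rule 4 (vowel merger): no change (kirern)
  ⇒ as a loan: kirern
Bator 'herern' matches the inherited outcome exactly, so it is an inherited cognate, not a loan.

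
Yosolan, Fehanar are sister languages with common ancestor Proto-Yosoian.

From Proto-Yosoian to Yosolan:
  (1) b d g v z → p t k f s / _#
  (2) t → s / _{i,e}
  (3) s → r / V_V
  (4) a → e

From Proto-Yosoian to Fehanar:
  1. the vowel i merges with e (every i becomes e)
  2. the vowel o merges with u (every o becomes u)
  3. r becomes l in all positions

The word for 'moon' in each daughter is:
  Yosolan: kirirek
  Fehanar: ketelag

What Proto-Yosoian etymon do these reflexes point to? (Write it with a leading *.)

*kitirag

Position 6: Yosolan has e, Fehanar has a. Fehanar preserves a here (none of its changes turn any other segment into a), so the proto-segment is *a.
Position 5: Yosolan has r, Fehanar has l. Taking the neighbouring segments as reconstructed: Yosolan r could go back to *s or *r; Fehanar l could go back to *l or *r — the one source consistent with every daughter is *r.
This points to *kitirag. Verify forward in each daughter:
Yosolan: *kitirag > kitirak > kisirak > kirirak > kirirek  (by final devoicing, palatalisation, rhotacism, vowel merger)
Fehanar: *kitirag > keterag > ketelag  (by vowel merger, unconditioned shift)
No other proto-form is consistent with every reflex, so the reconstruction is *kitirag.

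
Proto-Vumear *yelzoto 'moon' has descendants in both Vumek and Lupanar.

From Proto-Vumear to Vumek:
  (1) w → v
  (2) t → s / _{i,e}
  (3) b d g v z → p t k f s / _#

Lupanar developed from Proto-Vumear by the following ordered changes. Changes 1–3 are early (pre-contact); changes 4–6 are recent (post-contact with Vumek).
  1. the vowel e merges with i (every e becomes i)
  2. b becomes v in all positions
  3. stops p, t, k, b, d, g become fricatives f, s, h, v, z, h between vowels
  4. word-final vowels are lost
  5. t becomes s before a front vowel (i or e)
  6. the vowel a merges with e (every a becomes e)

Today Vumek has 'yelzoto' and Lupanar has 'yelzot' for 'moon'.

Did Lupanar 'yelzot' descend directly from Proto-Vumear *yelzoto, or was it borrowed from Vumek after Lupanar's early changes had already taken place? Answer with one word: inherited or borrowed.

If inherited, *yelzoto would pass through all of Lupanar's changes:
Lupanar: start from *yelzoto.
  rule 1 (vowel merger): yelzoto → yilzoto
  rule 2: no change — yilzoto
  rule 3 (intervocalic lenition): yilzoto → yilzoso
  rule 4 (apocope): yilzoso → yilzos
  rule 5: no change — yilzos
  rule 6: no change — yilzos
  ⇒ Lupanar yilzos
If borrowed from Vumek 'yelzoto' after the early changes, it would undergo only the recent ones:
  rule 4 (apocope): yelzoto → yelzot
  rule 5 (palatalisation): no change (yelzot)
  rule 6 (vowel merger): no change (yelzot)
  ⇒ as a loan: yelzot
Lupanar 'yelzot' matches the loan outcome 'yelzot', not the inherited 'yilzos' — it skipped the early Lupanar changes, so it was borrowed from Vumek.

borrowed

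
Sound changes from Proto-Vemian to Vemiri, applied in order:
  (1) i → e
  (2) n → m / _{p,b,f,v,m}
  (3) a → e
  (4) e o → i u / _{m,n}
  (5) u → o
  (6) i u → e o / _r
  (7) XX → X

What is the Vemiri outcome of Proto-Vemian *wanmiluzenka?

Vemiri: *wanmiluzenka > wanmeluzenka > wammeluzenka > wemmeluzenke > wimmeluzinke > wimmelozinke > wimelozinke  (by vowel merger, nasal place assimilation, vowel merger, pre-nasal raising, vowel merger, degemination)

wimelozinke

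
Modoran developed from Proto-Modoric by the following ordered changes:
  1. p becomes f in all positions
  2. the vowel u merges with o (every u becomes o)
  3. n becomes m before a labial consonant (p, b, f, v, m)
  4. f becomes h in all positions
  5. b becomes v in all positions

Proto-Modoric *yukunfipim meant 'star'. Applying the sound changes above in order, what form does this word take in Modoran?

Modoran: *yukunfipim > yukunfifim > yokonfifim > yokomfifim > yokomhihim  (by unconditioned shift, vowel merger, nasal place assimilation, unconditioned shift)

yokomhihim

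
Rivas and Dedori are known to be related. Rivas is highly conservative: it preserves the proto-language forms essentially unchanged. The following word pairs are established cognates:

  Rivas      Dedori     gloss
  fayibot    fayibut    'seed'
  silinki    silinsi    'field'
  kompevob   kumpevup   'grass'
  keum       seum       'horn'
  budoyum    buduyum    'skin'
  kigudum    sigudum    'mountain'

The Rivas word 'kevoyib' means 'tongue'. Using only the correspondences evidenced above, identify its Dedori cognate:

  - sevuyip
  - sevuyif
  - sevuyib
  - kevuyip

keum ~ seum — Rivas k corresponds to Dedori s word-initially before a front vowel.
fayibot ~ fayibut, budoyum ~ buduyum — Rivas o corresponds to Dedori u after a consonant, before a consonant other than r, m, n, p, b, f, v.
kompevob ~ kumpevup — Rivas b corresponds to Dedori p word-finally.
Applying these to Rivas 'kevoyib':
  kevoyib → sevoyib   (k→s word-initially before a front vowel)
  sevoyib → sevuyib   (o→u after a consonant, before a consonant other than r, m, n, p, b, f, v)
  sevuyib → sevuyip   (b→p word-finally)
So the Dedori cognate is 'sevuyip'.

sevuyip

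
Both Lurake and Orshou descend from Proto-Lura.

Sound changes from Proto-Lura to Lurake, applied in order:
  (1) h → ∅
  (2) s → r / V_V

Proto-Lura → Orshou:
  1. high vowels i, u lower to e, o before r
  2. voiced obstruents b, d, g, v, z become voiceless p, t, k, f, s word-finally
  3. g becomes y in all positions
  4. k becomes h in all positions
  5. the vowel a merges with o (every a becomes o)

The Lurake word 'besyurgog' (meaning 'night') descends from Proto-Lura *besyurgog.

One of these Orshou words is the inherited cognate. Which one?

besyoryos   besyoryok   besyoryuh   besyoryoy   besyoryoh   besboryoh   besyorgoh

Orshou: *besyurgog
  besyurgog → besyorgog   [pre-rhotic lowering]
  besyorgog → besyorgok   [final devoicing]
  besyorgok → besyoryok   [unconditioned shift]
  besyoryok → besyoryoh   [unconditioned shift]
  besyoryoh (rule 5 does not apply)
  giving Orshou besyoryoh.
Among the options, 'besyoryoh' alone shows every Orshou change applied in order.

besyoryoh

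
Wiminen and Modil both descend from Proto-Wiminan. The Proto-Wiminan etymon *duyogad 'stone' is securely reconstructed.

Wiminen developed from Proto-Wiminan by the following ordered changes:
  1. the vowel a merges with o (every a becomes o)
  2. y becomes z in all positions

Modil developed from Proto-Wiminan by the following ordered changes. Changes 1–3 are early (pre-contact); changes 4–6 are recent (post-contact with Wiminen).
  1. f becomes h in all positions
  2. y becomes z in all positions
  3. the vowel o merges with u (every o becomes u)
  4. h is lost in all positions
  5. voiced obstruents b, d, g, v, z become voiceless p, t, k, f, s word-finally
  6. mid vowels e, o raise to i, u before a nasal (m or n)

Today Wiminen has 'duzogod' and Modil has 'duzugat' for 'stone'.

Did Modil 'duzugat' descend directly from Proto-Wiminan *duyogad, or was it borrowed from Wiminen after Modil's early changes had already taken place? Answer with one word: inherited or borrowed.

inherited

If inherited, *duyogad would pass through all of Modil's changes:
Modil: start from *duyogad.
  rule 1: no change — duyogad
  rule 2 (unconditioned shift): duyogad → duzogad
  rule 3 (vowel merger): duzogad → duzugad
  rule 4: no change — duzugad
  rule 5 (final devoicing): duzugad → duzugat
  rule 6: no change — duzugat
  ⇒ Modil duzugat
If borrowed from Wiminen 'duzogod' after the early changes, it would undergo only the recent ones:
  rule 4 (h-loss): no change (duzogod)
  rule 5 (final devoicing): duzogod → duzogot
  rule 6 (pre-nasal raising): no change (duzogot)
  ⇒ as a loan: duzogot
Modil 'duzugat' matches the inherited outcome exactly, so it is an inherited cognate, not a loan.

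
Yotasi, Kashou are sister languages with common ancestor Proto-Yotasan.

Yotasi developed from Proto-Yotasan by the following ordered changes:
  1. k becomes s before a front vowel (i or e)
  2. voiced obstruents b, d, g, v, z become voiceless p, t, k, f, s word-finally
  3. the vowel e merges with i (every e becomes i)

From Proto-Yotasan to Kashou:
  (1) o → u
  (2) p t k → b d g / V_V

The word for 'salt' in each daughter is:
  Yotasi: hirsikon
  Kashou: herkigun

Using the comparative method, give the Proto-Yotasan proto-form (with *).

Position 2: Yotasi has i, Kashou has e. Kashou preserves e here (none of its changes turn any other segment into e), so the proto-segment is *e.
Position 6: Yotasi has k, Kashou has g. Taking the neighbouring segments as reconstructed: Yotasi k can only go back to *k; Kashou g could go back to *k or *g — the one source consistent with every daughter is *k.
Continuing position by position gives *herkikon; check it forward:
Yotasi: start from *herkikon.
  rule 1 (palatalisation): herkikon → hersikon
  rule 2: no change — hersikon
  rule 3 (vowel merger): hersikon → hirsikon
  ⇒ Yotasi hirsikon
Kashou: start from *herkikon.
  rule 1 (vowel merger): herkikon → herkikun
  rule 2 (intervocalic voicing): herkikun → herkigun
  ⇒ Kashou herkigun
Only *herkikon yields all of Yotasi hirsikon, Kashou herkigun.

*herkikon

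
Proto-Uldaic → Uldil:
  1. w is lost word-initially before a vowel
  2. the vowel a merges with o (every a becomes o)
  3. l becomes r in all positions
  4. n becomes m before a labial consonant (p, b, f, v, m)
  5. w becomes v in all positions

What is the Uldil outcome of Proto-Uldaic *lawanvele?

Uldil: *lawanvele
  lawanvele (rule 1 does not apply)
  lawanvele → lowonvele   [vowel merger]
  lowonvele → rowonvere   [unconditioned shift]
  rowonvere → rowomvere   [nasal place assimilation]
  rowomvere → rovomvere   [unconditioned shift]
  giving Uldil rovomvere.

rovomvere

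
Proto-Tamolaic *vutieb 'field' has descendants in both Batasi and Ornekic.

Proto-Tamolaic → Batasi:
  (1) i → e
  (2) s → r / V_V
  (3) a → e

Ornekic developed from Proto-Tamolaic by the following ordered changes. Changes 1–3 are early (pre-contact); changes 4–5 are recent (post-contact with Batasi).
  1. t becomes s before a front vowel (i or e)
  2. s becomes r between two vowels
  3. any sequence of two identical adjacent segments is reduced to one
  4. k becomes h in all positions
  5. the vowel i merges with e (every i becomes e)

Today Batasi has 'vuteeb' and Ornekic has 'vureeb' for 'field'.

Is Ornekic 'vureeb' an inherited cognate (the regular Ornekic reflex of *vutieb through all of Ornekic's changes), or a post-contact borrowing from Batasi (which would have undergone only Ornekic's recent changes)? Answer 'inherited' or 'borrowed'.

inherited

If inherited, *vutieb would pass through all of Ornekic's changes:
Ornekic: *vutieb
  vutieb → vusieb   [palatalisation]
  vusieb → vurieb   [rhotacism]
  vurieb (rule 3 does not apply)
  vurieb (rule 4 does not apply)
  vurieb → vureeb   [vowel merger]
  giving Ornekic vureeb.
If borrowed from Batasi 'vuteeb' after the early changes, it would undergo only the recent ones:
  rule 4 (unconditioned shift): no change (vuteeb)
  rule 5 (vowel merger): no change (vuteeb)
  ⇒ as a loan: vuteeb
Ornekic 'vureeb' matches the inherited outcome exactly, so it is an inherited cognate, not a loan.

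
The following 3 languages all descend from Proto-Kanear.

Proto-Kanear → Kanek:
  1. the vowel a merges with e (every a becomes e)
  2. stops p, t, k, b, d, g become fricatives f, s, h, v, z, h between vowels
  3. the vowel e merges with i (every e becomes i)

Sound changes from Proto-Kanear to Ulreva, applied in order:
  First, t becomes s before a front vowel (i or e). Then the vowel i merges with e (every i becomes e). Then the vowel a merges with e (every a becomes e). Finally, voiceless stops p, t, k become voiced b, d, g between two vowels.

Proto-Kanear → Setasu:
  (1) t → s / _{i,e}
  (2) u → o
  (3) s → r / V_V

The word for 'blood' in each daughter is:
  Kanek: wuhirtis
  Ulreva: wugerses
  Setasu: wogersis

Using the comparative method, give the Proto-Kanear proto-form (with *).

*wugertis

Position 6: Kanek has t, Ulreva has s, Setasu has s. Kanek preserves t here (none of its changes turn any other segment into t), so the proto-segment is *t.
Position 4: Kanek has i, Ulreva has e, Setasu has e. Setasu preserves e here (none of its changes turn any other segment into e), so the proto-segment is *e.
Verify the candidate proto-form against each daughter:
Kanek: start from *wugertis.
  rule 1: no change — wugertis
  rule 2 (intervocalic lenition): wugertis → wuhertis
  rule 3 (vowel merger): wuhertis → wuhirtis
  ⇒ Kanek wuhirtis
Ulreva: *wugertis
  wugertis → wugersis   [palatalisation]
  wugersis → wugerses   [vowel merger]
  wugerses (rule 3 does not apply)
  wugerses (rule 4 does not apply)
  giving Ulreva wugerses.
Setasu: *wugertis > wugersis > wogersis  (by palatalisation, vowel merger)
No other proto-form is consistent with every reflex, so the reconstruction is *wugertis.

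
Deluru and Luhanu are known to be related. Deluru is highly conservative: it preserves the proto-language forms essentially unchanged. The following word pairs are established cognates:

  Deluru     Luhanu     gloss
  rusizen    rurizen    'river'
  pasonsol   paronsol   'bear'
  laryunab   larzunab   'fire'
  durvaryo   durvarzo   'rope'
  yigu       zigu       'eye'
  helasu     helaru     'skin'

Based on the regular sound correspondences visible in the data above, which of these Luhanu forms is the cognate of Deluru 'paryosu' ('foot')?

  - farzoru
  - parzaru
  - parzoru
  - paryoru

parzoru

durvaryo ~ durvarzo — Deluru y corresponds to Luhanu z after a consonant, before a back vowel.
helasu ~ helaru — Deluru s corresponds to Luhanu r between vowels (before a back vowel).
Applying these to Deluru 'paryosu':
  paryosu → parzosu   (y→z after a consonant, before a back vowel)
  parzosu → parzoru   (s→r between vowels (before a back vowel))
So the Luhanu cognate is 'parzoru'.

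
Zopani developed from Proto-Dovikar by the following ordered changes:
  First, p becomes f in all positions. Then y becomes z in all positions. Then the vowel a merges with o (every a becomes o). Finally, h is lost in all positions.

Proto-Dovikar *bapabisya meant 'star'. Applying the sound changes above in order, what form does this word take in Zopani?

bofobiszo

Zopani: *bapabisya
  bapabisya → bafabisya   [unconditioned shift]
  bafabisya → bafabisza   [unconditioned shift]
  bafabisza → bofobiszo   [vowel merger]
  bofobiszo (rule 4 does not apply)
  giving Zopani bofobiszo.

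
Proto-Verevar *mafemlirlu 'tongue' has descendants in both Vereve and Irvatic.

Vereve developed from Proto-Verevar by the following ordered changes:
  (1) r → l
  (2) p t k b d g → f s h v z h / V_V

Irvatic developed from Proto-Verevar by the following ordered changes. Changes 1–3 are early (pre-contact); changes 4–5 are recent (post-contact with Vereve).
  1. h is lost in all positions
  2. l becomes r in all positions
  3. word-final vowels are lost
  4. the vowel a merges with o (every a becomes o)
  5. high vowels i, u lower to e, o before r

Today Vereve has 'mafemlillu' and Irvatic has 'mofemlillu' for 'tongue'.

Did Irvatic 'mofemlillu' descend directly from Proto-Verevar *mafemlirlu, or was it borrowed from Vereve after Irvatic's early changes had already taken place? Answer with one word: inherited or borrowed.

If inherited, *mafemlirlu would pass through all of Irvatic's changes:
Irvatic: *mafemlirlu
  mafemlirlu (rule 1 does not apply)
  mafemlirlu → mafemrirru   [unconditioned shift]
  mafemrirru → mafemrirr   [apocope]
  mafemrirr → mofemrirr   [vowel merger]
  mofemrirr → mofemrerr   [pre-rhotic lowering]
  giving Irvatic mofemrerr.
If borrowed from Vereve 'mafemlillu' after the early changes, it would undergo only the recent ones:
  rule 4 (vowel merger): mafemlillu → mofemlillu
  rule 5 (pre-rhotic lowering): no change (mofemlillu)
  ⇒ as a loan: mofemlillu
Irvatic 'mofemlillu' matches the loan outcome 'mofemlillu', not the inherited 'mofemrerr' — it skipped the early Irvatic changes, so it was borrowed from Vereve.

borrowed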